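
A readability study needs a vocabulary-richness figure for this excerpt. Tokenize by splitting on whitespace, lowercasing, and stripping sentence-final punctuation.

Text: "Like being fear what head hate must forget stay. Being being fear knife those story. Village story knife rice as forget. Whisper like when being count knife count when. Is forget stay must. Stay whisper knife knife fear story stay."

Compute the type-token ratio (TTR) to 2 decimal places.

0.48

N = 40 tokens, V = 19 types.
TTR = V / N = 19 / 40 = 0.48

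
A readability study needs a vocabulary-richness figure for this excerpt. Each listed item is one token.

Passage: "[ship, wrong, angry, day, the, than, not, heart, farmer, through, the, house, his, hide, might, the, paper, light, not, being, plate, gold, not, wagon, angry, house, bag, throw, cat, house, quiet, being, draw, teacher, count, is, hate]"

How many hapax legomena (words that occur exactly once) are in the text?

Frequencies: the:3, not:3, house:3, angry:2, being:2, ship:1, wrong:1, day:1, than:1, heart:1, farmer:1, through:1, his:1, hide:1, might:1, paper:1, light:1, plate:1, gold:1, wagon:1, … (9 more, each freq 1)
Hapax (freq=1): bag, cat, count, day, draw, farmer, gold, hate, heart, hide, his, is, light, might, paper, plate, quiet, ship, teacher, than, through, throw, wagon, wrong

24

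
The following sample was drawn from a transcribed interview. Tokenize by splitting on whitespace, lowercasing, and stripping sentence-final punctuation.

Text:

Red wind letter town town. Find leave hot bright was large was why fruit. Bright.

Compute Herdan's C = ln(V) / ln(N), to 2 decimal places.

N = 15, V = 12.
ln(V) = 2.484907, ln(N) = 2.708050
C = 2.484907 / 2.708050 = 0.92

0.92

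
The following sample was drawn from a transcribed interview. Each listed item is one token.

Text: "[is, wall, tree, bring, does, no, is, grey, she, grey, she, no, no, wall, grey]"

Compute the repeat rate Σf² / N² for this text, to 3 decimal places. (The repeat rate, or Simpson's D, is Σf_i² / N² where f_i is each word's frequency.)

Frequencies: no:3, grey:3, is:2, wall:2, she:2, tree:1, bring:1, does:1
Σf² = 33; N² = 225
Repeat rate = 33 / 225 = 0.147

0.147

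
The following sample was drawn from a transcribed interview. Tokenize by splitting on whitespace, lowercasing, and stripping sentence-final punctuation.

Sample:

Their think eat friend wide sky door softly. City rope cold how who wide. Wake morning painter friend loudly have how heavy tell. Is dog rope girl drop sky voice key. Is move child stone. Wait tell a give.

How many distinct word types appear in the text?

32

Distinct types: {a, child, city, cold, dog, door, drop, eat, friend, girl, give, have, heavy, how, is, key, loudly, morning, move, painter, rope, sky, softly, stone, tell, their, think, voice, wait, wake, who, wide}
V = 32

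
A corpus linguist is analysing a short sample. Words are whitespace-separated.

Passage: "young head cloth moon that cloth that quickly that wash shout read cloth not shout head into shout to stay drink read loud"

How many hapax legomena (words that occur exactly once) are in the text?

10

Frequencies: cloth:3, that:3, shout:3, head:2, read:2, young:1, moon:1, quickly:1, wash:1, not:1, into:1, to:1, stay:1, drink:1, loud:1
Hapax (freq=1): drink, into, loud, moon, not, quickly, stay, to, wash, young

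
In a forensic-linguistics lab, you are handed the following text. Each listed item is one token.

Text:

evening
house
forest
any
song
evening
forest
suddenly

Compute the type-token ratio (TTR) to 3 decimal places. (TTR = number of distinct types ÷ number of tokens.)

0.750

N = 8 tokens, V = 6 types.
TTR = V / N = 6 / 8 = 0.750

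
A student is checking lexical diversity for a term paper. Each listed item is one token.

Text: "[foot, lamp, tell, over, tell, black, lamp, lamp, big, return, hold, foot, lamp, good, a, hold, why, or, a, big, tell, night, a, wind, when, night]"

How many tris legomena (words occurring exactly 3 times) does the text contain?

2

Frequencies: lamp:4, tell:3, a:3, foot:2, big:2, hold:2, night:2, over:1, black:1, return:1, good:1, why:1, or:1, wind:1, when:1
Words with frequency 3: a, tell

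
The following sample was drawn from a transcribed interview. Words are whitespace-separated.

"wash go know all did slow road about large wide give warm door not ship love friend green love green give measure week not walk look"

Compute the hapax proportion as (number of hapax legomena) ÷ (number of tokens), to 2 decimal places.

0.69

Frequencies: give:2, not:2, love:2, green:2, wash:1, go:1, know:1, all:1, did:1, slow:1, road:1, about:1, large:1, wide:1, warm:1, door:1, ship:1, friend:1, measure:1, week:1, … (2 more, each freq 1)
Hapax count = 18; token count = 26.
Ratio = 18 / 26 = 0.69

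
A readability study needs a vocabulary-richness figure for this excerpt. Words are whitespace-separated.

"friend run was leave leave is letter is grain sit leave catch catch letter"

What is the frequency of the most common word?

Frequencies: leave:3, is:2, letter:2, catch:2, friend:1, run:1, was:1, grain:1, sit:1
Most common: 'leave' with frequency 3.

3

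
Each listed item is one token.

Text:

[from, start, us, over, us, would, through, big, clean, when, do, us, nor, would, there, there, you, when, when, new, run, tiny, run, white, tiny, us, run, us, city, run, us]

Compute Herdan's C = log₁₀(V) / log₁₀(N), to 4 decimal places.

0.8417

N = 31, V = 18.
log₁₀(V) = 1.255273, log₁₀(N) = 1.491362
C = 1.255273 / 1.491362 = 0.8417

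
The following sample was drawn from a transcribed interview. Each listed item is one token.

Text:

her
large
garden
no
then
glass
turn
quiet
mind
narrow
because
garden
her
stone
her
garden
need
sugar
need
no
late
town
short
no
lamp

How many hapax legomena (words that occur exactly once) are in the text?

14

Frequencies: her:3, garden:3, no:3, need:2, large:1, then:1, glass:1, turn:1, quiet:1, mind:1, narrow:1, because:1, stone:1, sugar:1, late:1, town:1, short:1, lamp:1
Hapax (freq=1): because, glass, lamp, large, late, mind, narrow, quiet, short, stone, sugar, then, town, turn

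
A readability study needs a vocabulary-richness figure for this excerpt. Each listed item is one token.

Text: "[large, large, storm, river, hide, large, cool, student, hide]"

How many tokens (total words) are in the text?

Tokens: large, large, storm, river, hide, large, cool, student, hide
N = 9

9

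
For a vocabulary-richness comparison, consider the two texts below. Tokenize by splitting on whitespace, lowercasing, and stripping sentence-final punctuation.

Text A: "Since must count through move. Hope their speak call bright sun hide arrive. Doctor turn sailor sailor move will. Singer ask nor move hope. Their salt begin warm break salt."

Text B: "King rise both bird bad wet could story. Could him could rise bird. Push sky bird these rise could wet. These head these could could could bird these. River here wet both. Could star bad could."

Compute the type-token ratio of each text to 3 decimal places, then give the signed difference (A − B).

0.356

TTR(A) = 24/30 = 0.800
TTR(B) = 16/36 = 0.444
Difference = 0.800 − 0.444 = 0.356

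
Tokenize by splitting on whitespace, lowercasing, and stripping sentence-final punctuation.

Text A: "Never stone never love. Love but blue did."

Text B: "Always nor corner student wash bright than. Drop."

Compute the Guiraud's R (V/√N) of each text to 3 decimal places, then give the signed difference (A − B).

-0.707

A: V=6, N=8, R=2.121
B: V=8, N=8, R=2.828
Difference = 2.121 − 2.828 = -0.707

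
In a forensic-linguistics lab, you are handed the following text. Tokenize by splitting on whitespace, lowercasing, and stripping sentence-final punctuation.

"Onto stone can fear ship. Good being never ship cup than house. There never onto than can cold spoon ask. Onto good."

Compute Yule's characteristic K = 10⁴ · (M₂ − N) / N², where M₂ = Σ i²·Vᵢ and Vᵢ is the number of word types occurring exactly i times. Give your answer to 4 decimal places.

330.5785

Frequencies: onto:3, can:2, ship:2, good:2, never:2, than:2, stone:1, fear:1, being:1, cup:1, house:1, there:1, cold:1, spoon:1, ask:1
N = 22. Frequency spectrum: V_1=9, V_2=5, V_3=1
M₂ = 1²·9 + 2²·5 + 3²·1 = 38
K = 10000 × (38 − 22) / 22² = 330.5785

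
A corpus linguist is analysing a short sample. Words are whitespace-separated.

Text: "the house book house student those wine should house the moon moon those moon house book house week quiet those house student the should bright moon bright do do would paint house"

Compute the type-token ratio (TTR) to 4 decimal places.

0.4375

N = 32 tokens, V = 14 types.
TTR = V / N = 14 / 32 = 0.4375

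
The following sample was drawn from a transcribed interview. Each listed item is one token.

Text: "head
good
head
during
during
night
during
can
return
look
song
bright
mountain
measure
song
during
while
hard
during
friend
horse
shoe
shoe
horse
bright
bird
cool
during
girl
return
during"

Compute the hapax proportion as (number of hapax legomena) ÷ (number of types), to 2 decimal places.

Frequencies: during:7, head:2, return:2, song:2, bright:2, horse:2, shoe:2, good:1, night:1, can:1, look:1, mountain:1, measure:1, while:1, hard:1, friend:1, bird:1, cool:1, girl:1
Hapax count = 12; type count = 19.
Ratio = 12 / 19 = 0.63

0.63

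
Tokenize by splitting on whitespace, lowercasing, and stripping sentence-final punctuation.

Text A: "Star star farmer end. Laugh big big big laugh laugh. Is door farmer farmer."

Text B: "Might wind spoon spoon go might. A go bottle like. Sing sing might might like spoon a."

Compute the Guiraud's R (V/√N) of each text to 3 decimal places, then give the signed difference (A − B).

A: V=7, N=14, R=1.871
B: V=8, N=17, R=1.940
Difference = 1.871 − 1.940 = -0.069

-0.069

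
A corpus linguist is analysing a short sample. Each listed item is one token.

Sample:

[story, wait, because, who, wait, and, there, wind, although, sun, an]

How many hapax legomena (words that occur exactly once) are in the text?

9

Frequencies: wait:2, story:1, because:1, who:1, and:1, there:1, wind:1, although:1, sun:1, an:1
Hapax (freq=1): although, an, and, because, story, sun, there, who, wind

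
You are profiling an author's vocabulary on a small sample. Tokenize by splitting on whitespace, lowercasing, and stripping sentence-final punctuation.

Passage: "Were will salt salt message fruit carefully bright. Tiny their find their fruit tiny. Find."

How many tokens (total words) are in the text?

15

Tokens: were, will, salt, salt, message, fruit, carefully, bright, tiny, their, find, their, fruit, tiny, find
N = 15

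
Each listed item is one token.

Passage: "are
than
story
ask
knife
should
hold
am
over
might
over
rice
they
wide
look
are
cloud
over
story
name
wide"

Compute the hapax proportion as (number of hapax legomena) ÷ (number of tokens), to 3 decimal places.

Frequencies: over:3, are:2, story:2, wide:2, than:1, ask:1, knife:1, should:1, hold:1, am:1, might:1, rice:1, they:1, look:1, cloud:1, name:1
Hapax count = 12; token count = 21.
Ratio = 12 / 21 = 0.571

0.571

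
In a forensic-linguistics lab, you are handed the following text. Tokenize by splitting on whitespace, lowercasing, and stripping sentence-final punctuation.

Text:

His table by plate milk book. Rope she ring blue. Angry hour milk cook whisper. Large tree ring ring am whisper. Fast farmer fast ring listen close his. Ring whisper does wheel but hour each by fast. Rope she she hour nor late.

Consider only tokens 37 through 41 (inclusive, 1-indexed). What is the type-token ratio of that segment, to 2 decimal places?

Segment tokens 37–41: fast, rope, she, she, hour
Segment N = 5, segment V = 4.
TTR = 4 / 5 = 0.80

0.80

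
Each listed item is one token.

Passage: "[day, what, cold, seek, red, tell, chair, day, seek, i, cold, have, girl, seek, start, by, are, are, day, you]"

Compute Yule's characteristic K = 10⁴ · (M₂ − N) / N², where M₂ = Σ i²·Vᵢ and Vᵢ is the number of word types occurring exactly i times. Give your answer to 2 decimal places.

400.00

Frequencies: day:3, seek:3, cold:2, are:2, what:1, red:1, tell:1, chair:1, i:1, have:1, girl:1, start:1, by:1, you:1
N = 20. Frequency spectrum: V_1=10, V_2=2, V_3=2
M₂ = 1²·10 + 2²·2 + 3²·2 = 36
K = 10000 × (36 − 20) / 20² = 400.00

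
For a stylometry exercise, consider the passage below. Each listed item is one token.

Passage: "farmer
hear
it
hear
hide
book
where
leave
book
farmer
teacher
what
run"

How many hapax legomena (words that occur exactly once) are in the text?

7

Frequencies: farmer:2, hear:2, book:2, it:1, hide:1, where:1, leave:1, teacher:1, what:1, run:1
Hapax (freq=1): hide, it, leave, run, teacher, what, where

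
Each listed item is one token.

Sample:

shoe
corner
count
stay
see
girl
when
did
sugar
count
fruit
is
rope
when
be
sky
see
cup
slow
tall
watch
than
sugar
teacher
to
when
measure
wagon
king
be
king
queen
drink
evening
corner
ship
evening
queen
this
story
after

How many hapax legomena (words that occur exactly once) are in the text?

Frequencies: when:3, corner:2, count:2, see:2, sugar:2, be:2, king:2, queen:2, evening:2, shoe:1, stay:1, girl:1, did:1, fruit:1, is:1, rope:1, sky:1, cup:1, slow:1, tall:1, … (11 more, each freq 1)
Hapax (freq=1): after, cup, did, drink, fruit, girl, is, measure, rope, ship, shoe, sky, slow, stay, story, tall, teacher, than, this, to, wagon, watch

22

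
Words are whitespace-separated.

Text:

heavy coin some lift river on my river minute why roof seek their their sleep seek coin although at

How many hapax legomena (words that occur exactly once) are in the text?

Frequencies: coin:2, river:2, seek:2, their:2, heavy:1, some:1, lift:1, on:1, my:1, minute:1, why:1, roof:1, sleep:1, although:1, at:1
Hapax (freq=1): although, at, heavy, lift, minute, my, on, roof, sleep, some, why

11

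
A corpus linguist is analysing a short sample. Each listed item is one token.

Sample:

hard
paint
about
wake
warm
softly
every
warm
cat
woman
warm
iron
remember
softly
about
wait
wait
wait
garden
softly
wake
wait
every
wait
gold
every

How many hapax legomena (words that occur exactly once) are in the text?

Frequencies: wait:5, warm:3, softly:3, every:3, about:2, wake:2, hard:1, paint:1, cat:1, woman:1, iron:1, remember:1, garden:1, gold:1
Hapax (freq=1): cat, garden, gold, hard, iron, paint, remember, woman

8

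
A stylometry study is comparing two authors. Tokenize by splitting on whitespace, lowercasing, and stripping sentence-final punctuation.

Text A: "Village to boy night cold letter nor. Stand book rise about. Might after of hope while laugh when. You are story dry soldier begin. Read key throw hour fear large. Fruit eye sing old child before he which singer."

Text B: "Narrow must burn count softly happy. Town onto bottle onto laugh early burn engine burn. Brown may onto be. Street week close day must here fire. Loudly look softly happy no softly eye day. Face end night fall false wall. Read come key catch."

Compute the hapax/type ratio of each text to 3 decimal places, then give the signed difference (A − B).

0.171

A: hapax=39, V=39, ratio=1.000
B: hapax=29, V=35, ratio=0.829
Difference = 1.000 − 0.829 = 0.171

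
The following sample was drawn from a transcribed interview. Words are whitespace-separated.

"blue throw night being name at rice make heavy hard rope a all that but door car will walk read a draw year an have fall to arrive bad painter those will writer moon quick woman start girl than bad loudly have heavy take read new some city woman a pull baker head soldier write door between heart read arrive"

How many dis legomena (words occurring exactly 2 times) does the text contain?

7

Frequencies: a:3, read:3, heavy:2, door:2, will:2, have:2, arrive:2, bad:2, woman:2, blue:1, throw:1, night:1, being:1, name:1, at:1, rice:1, make:1, hard:1, rope:1, all:1, … (29 more, each freq 1)
Words with frequency 2: arrive, bad, door, have, heavy, will, woman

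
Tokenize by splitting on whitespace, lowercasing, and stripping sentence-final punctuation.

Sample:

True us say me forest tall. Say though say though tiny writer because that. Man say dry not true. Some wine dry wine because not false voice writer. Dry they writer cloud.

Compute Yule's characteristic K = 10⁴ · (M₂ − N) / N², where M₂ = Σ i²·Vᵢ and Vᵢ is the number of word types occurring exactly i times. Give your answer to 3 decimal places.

Frequencies: say:4, writer:3, dry:3, true:2, though:2, because:2, not:2, wine:2, us:1, me:1, forest:1, tall:1, tiny:1, that:1, man:1, some:1, false:1, voice:1, they:1, cloud:1
N = 32. Frequency spectrum: V_1=12, V_2=5, V_3=2, V_4=1
M₂ = 1²·12 + 2²·5 + 3²·2 + 4²·1 = 66
K = 10000 × (66 − 32) / 32² = 332.031

332.031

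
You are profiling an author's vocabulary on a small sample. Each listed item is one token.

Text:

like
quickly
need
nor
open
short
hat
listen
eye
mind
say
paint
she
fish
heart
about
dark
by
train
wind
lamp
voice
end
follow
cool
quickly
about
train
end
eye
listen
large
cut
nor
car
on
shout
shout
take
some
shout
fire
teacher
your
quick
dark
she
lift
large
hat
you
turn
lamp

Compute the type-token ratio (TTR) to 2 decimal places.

N = 53 tokens, V = 39 types.
TTR = V / N = 39 / 53 = 0.74

0.74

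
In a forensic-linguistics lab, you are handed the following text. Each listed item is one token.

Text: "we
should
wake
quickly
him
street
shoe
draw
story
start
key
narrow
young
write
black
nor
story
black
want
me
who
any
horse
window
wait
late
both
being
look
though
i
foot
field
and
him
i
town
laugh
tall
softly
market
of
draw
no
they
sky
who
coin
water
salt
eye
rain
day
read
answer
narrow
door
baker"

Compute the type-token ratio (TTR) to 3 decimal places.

N = 58 tokens, V = 51 types.
TTR = V / N = 51 / 58 = 0.879

0.879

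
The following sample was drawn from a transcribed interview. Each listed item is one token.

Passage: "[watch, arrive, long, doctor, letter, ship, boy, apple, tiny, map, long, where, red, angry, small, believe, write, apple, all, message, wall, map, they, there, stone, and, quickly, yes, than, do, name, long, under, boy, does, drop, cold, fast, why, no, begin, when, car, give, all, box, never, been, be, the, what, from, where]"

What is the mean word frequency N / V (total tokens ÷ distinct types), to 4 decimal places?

N = 53 tokens, V = 46 types.
Mean frequency = N / V = 53 / 46 = 1.1522

1.1522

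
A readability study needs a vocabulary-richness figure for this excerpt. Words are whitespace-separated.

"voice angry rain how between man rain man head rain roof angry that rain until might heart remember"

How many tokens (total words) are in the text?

18

Tokens: voice, angry, rain, how, between, man, rain, man, head, rain, roof, angry, that, rain, until, might, heart, remember
N = 18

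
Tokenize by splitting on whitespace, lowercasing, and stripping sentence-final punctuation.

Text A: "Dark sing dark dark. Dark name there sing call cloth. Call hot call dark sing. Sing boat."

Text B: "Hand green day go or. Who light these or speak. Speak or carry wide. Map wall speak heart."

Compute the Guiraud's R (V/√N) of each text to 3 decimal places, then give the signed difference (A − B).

A: V=8, N=17, R=1.940
B: V=14, N=18, R=3.300
Difference = 1.940 − 3.300 = -1.360

-1.360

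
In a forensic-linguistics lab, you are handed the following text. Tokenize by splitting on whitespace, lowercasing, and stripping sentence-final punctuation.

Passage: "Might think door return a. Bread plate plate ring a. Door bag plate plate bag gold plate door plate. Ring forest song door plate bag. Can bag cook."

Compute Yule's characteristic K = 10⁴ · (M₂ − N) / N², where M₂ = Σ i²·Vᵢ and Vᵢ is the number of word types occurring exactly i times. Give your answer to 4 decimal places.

892.8571

Frequencies: plate:7, door:4, bag:4, a:2, ring:2, might:1, think:1, return:1, bread:1, gold:1, forest:1, song:1, can:1, cook:1
N = 28. Frequency spectrum: V_1=9, V_2=2, V_4=2, V_7=1
M₂ = 1²·9 + 2²·2 + 4²·2 + 7²·1 = 98
K = 10000 × (98 − 28) / 28² = 892.8571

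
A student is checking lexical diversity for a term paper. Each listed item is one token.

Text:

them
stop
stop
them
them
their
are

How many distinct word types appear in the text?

4

Distinct types: {are, stop, their, them}
V = 4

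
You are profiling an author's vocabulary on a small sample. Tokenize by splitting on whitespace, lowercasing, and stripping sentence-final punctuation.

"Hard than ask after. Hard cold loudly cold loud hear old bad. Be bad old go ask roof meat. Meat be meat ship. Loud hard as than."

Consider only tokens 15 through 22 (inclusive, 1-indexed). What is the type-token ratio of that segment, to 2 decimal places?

Segment tokens 15–22: old, go, ask, roof, meat, meat, be, meat
Segment N = 8, segment V = 6.
TTR = 6 / 8 = 0.75

0.75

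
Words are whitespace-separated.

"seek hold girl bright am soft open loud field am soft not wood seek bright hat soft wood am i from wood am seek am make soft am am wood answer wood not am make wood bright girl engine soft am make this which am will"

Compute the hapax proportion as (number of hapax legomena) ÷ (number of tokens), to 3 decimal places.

Frequencies: am:10, wood:6, soft:5, seek:3, bright:3, make:3, girl:2, not:2, hold:1, open:1, loud:1, field:1, hat:1, i:1, from:1, answer:1, engine:1, this:1, which:1, will:1
Hapax count = 12; token count = 46.
Ratio = 12 / 46 = 0.261

0.261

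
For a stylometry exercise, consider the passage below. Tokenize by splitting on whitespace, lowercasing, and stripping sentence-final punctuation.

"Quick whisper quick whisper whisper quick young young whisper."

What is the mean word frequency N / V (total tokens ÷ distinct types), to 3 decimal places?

3.000

N = 9 tokens, V = 3 types.
Mean frequency = N / V = 9 / 3 = 3.000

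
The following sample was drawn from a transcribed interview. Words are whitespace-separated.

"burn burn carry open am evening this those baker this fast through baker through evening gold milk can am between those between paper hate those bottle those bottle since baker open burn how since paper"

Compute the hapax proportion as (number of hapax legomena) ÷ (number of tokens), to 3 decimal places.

Frequencies: those:4, burn:3, baker:3, open:2, am:2, evening:2, this:2, through:2, between:2, paper:2, bottle:2, since:2, carry:1, fast:1, gold:1, milk:1, can:1, hate:1, how:1
Hapax count = 7; token count = 35.
Ratio = 7 / 35 = 0.200

0.200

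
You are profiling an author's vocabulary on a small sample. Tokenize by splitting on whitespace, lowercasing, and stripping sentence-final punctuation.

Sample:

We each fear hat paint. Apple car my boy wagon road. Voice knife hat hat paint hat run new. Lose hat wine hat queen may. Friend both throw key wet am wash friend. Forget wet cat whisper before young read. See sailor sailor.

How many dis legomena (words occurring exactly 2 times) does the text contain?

Frequencies: hat:6, paint:2, friend:2, wet:2, sailor:2, we:1, each:1, fear:1, apple:1, car:1, my:1, boy:1, wagon:1, road:1, voice:1, knife:1, run:1, new:1, lose:1, wine:1, … (14 more, each freq 1)
Words with frequency 2: friend, paint, sailor, wet

4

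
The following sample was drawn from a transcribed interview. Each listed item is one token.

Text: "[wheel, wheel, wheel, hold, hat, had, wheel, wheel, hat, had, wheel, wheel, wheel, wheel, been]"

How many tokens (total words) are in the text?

15

Tokens: wheel, wheel, wheel, hold, hat, had, wheel, wheel, hat, had, wheel, wheel, wheel, wheel, been
N = 15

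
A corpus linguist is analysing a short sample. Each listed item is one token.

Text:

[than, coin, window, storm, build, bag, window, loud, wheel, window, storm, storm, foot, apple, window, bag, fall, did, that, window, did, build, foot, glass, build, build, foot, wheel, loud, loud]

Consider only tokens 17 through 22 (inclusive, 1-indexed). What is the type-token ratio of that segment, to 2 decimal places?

0.83

Segment tokens 17–22: fall, did, that, window, did, build
Segment N = 6, segment V = 5.
TTR = 5 / 6 = 0.83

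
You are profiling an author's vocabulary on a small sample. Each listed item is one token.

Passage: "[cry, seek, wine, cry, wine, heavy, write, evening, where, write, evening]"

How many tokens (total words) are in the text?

Tokens: cry, seek, wine, cry, wine, heavy, write, evening, where, write, evening
N = 11

11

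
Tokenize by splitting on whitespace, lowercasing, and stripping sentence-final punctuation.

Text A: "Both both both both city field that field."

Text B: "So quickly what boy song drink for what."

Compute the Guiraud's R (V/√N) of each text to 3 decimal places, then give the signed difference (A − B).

A: V=4, N=8, R=1.414
B: V=7, N=8, R=2.475
Difference = 1.414 − 2.475 = -1.061

-1.061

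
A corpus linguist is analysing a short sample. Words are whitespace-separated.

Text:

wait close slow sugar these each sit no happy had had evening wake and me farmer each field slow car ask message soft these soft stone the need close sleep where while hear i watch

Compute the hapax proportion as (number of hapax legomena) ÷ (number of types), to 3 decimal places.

Frequencies: close:2, slow:2, these:2, each:2, had:2, soft:2, wait:1, sugar:1, sit:1, no:1, happy:1, evening:1, wake:1, and:1, me:1, farmer:1, field:1, car:1, ask:1, message:1, … (9 more, each freq 1)
Hapax count = 23; type count = 29.
Ratio = 23 / 29 = 0.793

0.793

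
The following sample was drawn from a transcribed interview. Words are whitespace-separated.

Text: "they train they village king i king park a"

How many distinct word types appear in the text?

Distinct types: {a, i, king, park, they, train, village}
V = 7

7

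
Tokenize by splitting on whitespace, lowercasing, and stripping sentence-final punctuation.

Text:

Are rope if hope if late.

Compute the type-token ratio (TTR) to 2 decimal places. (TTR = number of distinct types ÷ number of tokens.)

N = 6 tokens, V = 5 types.
TTR = V / N = 5 / 6 = 0.83

0.83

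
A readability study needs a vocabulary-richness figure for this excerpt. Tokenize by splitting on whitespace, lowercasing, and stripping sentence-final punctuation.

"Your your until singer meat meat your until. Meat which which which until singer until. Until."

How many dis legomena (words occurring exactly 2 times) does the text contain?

1

Frequencies: until:5, your:3, meat:3, which:3, singer:2
Words with frequency 2: singer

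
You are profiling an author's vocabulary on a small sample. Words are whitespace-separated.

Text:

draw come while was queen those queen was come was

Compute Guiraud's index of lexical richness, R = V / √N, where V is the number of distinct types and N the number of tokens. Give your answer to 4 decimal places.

1.8974

N = 10, V = 6.
√N = 3.162278
R = 6 / 3.162278 = 1.8974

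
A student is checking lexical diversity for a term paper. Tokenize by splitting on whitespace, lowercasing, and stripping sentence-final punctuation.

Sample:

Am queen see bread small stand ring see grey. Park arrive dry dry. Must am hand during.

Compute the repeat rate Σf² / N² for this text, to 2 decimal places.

Frequencies: am:2, see:2, dry:2, queen:1, bread:1, small:1, stand:1, ring:1, grey:1, park:1, arrive:1, must:1, hand:1, during:1
Σf² = 23; N² = 289
Repeat rate = 23 / 289 = 0.08

0.08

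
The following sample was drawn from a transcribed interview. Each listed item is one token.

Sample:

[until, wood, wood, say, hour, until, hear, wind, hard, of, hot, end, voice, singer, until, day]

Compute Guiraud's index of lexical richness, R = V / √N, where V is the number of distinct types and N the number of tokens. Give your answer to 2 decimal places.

N = 16, V = 13.
√N = 4.000000
R = 13 / 4.000000 = 3.25

3.25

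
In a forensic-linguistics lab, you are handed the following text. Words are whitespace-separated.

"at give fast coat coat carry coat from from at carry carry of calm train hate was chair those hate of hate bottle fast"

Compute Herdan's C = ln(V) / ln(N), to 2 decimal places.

N = 24, V = 14.
ln(V) = 2.639057, ln(N) = 3.178054
C = 2.639057 / 3.178054 = 0.83

0.83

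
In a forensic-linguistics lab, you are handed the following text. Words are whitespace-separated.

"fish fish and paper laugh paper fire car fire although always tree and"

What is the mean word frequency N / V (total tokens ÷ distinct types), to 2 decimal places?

N = 13 tokens, V = 9 types.
Mean frequency = N / V = 13 / 9 = 1.44

1.44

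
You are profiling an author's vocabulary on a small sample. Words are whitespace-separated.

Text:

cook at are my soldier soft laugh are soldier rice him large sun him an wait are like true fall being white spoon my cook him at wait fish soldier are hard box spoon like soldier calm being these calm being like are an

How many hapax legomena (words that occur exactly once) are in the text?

Frequencies: are:5, soldier:4, him:3, like:3, being:3, cook:2, at:2, my:2, an:2, wait:2, spoon:2, calm:2, soft:1, laugh:1, rice:1, large:1, sun:1, true:1, fall:1, white:1, … (4 more, each freq 1)
Hapax (freq=1): box, fall, fish, hard, large, laugh, rice, soft, sun, these, true, white

12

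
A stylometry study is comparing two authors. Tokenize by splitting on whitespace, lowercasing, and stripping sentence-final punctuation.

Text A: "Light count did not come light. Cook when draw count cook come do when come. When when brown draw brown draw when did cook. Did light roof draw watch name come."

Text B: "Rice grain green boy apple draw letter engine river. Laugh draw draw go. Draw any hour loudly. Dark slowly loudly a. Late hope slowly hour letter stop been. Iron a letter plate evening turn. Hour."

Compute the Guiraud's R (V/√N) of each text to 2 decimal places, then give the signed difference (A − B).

A: V=13, N=31, R=2.33
B: V=25, N=35, R=4.23
Difference = 2.33 − 4.23 = -1.90

-1.90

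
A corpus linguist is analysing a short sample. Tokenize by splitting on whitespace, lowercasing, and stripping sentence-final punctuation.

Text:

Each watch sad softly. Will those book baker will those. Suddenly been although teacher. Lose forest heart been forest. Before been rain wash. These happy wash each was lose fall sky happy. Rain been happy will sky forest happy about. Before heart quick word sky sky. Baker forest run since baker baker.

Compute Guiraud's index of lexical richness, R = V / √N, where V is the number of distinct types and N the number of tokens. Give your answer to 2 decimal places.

N = 52, V = 28.
√N = 7.211103
R = 28 / 7.211103 = 3.88

3.88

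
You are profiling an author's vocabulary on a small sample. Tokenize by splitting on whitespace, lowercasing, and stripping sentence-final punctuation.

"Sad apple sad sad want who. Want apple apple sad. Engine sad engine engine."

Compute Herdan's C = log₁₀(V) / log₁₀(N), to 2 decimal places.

N = 14, V = 5.
log₁₀(V) = 0.698970, log₁₀(N) = 1.146128
C = 0.698970 / 1.146128 = 0.61

0.61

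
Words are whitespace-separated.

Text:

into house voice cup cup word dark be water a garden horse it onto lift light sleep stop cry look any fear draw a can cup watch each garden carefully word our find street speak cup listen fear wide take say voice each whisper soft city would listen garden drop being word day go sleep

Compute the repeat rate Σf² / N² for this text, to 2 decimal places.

0.03

Frequencies: cup:4, word:3, garden:3, voice:2, a:2, sleep:2, fear:2, each:2, listen:2, into:1, house:1, dark:1, be:1, water:1, horse:1, it:1, onto:1, lift:1, light:1, stop:1, … (22 more, each freq 1)
Σf² = 91; N² = 3025
Repeat rate = 91 / 3025 = 0.03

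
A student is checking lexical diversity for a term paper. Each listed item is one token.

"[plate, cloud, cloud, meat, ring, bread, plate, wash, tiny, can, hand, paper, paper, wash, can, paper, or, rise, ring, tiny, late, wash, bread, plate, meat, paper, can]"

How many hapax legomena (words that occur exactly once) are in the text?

4

Frequencies: paper:4, plate:3, wash:3, can:3, cloud:2, meat:2, ring:2, bread:2, tiny:2, hand:1, or:1, rise:1, late:1
Hapax (freq=1): hand, late, or, rise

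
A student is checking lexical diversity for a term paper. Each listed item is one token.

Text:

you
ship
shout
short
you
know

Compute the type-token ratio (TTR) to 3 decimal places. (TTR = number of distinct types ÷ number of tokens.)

N = 6 tokens, V = 5 types.
TTR = V / N = 5 / 6 = 0.833

0.833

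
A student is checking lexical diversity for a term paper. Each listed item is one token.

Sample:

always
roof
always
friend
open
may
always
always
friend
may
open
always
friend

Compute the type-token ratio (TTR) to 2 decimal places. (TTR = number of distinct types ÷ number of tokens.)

0.38

N = 13 tokens, V = 5 types.
TTR = V / N = 5 / 13 = 0.38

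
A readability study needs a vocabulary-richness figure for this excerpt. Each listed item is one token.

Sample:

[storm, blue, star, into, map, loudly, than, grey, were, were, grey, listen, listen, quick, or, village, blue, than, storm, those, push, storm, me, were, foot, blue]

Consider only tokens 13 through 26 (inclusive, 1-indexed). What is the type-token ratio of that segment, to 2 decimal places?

Segment tokens 13–26: listen, quick, or, village, blue, than, storm, those, push, storm, me, were, foot, blue
Segment N = 14, segment V = 12.
TTR = 12 / 14 = 0.86

0.86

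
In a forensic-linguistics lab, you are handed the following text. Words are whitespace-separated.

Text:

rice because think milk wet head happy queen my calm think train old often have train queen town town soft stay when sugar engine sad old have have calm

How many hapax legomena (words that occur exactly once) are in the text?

Frequencies: have:3, think:2, queen:2, calm:2, train:2, old:2, town:2, rice:1, because:1, milk:1, wet:1, head:1, happy:1, my:1, often:1, soft:1, stay:1, when:1, sugar:1, engine:1, … (1 more, each freq 1)
Hapax (freq=1): because, engine, happy, head, milk, my, often, rice, sad, soft, stay, sugar, wet, when

14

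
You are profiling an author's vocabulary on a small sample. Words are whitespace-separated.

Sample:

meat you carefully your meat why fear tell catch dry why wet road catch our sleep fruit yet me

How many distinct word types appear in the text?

16

Distinct types: {carefully, catch, dry, fear, fruit, me, meat, our, road, sleep, tell, wet, why, yet, you, your}
V = 16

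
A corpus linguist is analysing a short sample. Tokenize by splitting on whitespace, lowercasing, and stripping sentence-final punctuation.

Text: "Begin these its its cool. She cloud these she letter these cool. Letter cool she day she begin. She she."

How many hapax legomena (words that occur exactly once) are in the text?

Frequencies: she:6, these:3, cool:3, begin:2, its:2, letter:2, cloud:1, day:1
Hapax (freq=1): cloud, day

2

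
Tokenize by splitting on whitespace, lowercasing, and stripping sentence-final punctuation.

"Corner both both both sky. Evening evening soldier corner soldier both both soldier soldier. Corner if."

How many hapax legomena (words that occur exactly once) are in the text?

2

Frequencies: both:5, soldier:4, corner:3, evening:2, sky:1, if:1
Hapax (freq=1): if, sky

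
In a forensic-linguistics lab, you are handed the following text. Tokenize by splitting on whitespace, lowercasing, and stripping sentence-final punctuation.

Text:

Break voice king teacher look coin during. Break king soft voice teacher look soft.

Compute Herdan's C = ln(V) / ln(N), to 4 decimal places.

N = 14, V = 8.
ln(V) = 2.079442, ln(N) = 2.639057
C = 2.079442 / 2.639057 = 0.7879

0.7879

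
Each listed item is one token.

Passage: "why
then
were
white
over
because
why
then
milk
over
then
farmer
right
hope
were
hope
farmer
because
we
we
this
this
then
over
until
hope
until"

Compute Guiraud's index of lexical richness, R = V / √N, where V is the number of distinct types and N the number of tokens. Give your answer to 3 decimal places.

N = 27, V = 13.
√N = 5.196152
R = 13 / 5.196152 = 2.502

2.502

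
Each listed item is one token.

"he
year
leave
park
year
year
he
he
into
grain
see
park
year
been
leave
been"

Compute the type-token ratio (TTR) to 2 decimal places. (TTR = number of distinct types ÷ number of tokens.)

0.50

N = 16 tokens, V = 8 types.
TTR = V / N = 8 / 16 = 0.50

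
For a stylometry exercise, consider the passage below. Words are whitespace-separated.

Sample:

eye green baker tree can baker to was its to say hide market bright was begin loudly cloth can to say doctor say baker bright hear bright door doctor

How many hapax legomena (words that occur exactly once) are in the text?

11

Frequencies: baker:3, to:3, say:3, bright:3, can:2, was:2, doctor:2, eye:1, green:1, tree:1, its:1, hide:1, market:1, begin:1, loudly:1, cloth:1, hear:1, door:1
Hapax (freq=1): begin, cloth, door, eye, green, hear, hide, its, loudly, market, tree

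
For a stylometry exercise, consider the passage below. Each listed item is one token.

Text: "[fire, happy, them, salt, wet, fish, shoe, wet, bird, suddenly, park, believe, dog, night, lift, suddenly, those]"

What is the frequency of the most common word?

Frequencies: wet:2, suddenly:2, fire:1, happy:1, them:1, salt:1, fish:1, shoe:1, bird:1, park:1, believe:1, dog:1, night:1, lift:1, those:1
Most common: 'wet' with frequency 2.

2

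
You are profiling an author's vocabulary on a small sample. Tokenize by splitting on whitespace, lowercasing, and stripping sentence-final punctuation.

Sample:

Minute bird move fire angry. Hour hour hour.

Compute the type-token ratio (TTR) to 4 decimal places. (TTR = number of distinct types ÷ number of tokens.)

N = 8 tokens, V = 6 types.
TTR = V / N = 6 / 8 = 0.7500

0.7500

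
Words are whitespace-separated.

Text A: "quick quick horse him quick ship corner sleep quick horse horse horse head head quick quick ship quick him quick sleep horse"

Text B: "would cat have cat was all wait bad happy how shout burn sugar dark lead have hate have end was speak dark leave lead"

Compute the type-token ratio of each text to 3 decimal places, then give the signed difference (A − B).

TTR(A) = 7/22 = 0.318
TTR(B) = 18/24 = 0.750
Difference = 0.318 − 0.750 = -0.432

-0.432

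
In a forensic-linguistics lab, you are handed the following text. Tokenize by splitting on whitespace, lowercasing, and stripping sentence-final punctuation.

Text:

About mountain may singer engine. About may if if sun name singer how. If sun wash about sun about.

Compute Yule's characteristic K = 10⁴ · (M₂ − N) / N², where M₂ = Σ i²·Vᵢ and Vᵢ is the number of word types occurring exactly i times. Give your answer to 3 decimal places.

775.623

Frequencies: about:4, if:3, sun:3, may:2, singer:2, mountain:1, engine:1, name:1, how:1, wash:1
N = 19. Frequency spectrum: V_1=5, V_2=2, V_3=2, V_4=1
M₂ = 1²·5 + 2²·2 + 3²·2 + 4²·1 = 47
K = 10000 × (47 − 19) / 19² = 775.623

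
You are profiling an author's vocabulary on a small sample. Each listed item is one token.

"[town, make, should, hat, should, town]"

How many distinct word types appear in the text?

4

Distinct types: {hat, make, should, town}
V = 4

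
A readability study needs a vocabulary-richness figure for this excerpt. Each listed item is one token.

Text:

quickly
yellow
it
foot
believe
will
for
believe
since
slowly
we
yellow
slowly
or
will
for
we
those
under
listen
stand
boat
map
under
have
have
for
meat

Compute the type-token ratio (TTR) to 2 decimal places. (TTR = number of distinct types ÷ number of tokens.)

0.68

N = 28 tokens, V = 19 types.
TTR = V / N = 19 / 28 = 0.68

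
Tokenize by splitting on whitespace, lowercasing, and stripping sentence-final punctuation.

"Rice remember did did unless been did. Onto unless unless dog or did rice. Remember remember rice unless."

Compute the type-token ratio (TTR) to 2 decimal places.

0.44

N = 18 tokens, V = 8 types.
TTR = V / N = 8 / 18 = 0.44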